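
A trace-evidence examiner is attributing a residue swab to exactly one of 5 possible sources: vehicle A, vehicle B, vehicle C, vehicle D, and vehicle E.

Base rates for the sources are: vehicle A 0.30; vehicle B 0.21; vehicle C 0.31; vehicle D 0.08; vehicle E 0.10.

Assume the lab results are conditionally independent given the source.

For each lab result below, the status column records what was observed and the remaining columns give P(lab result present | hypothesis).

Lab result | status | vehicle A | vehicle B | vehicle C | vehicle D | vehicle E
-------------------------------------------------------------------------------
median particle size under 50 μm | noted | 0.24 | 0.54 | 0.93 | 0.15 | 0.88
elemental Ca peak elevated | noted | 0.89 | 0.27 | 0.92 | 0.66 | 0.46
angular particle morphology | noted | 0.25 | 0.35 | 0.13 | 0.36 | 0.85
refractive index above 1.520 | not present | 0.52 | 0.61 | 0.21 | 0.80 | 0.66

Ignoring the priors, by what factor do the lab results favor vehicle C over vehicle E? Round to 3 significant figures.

Take the product of per-lab result likelihoods under each hypothesis (using 1 − P(present | H) for each absent lab result), then divide.
  vehicle C: 0.93 × 0.92 × 0.13 × (1 − 0.21) = 0.08787
  vehicle E: 0.88 × 0.46 × 0.85 × (1 − 0.66) = 0.11699
Bayes factor = 0.08787 / 0.11699 ≈ 0.751

0.751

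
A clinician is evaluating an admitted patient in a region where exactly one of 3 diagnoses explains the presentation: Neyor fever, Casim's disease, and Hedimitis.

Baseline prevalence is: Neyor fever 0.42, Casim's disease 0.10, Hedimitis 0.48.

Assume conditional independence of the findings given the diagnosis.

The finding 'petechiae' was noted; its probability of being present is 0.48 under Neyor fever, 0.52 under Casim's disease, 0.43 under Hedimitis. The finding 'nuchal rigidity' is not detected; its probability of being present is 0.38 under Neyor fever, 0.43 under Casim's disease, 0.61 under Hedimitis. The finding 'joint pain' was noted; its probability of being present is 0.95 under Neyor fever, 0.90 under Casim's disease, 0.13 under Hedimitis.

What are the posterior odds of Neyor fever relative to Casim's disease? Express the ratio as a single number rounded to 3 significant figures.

4.45

The normalizing constant cancels in an odds ratio, so compute prior × likelihood for the two hypotheses only (using 1 − P(present | H) for each absent finding):
  Neyor fever: 0.42 × 0.48 × (1 − 0.38) × 0.95 = 0.11874
  Casim's disease: 0.10 × 0.52 × (1 − 0.43) × 0.90 = 0.026676
Posterior odds = 0.11874 / 0.026676 ≈ 4.45.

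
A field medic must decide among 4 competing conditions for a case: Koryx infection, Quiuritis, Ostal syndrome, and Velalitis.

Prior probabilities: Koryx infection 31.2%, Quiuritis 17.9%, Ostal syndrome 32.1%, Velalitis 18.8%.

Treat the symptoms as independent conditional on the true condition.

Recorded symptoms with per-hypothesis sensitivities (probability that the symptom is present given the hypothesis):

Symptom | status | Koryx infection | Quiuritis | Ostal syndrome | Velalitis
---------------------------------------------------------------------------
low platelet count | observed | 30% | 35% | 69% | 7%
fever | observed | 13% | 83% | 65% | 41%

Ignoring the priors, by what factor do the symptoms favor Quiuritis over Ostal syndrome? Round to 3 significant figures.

0.648

Joint likelihood of the symptom pattern under each hypothesis:
  Quiuritis: 0.35 × 0.83 = 0.2905
  Ostal syndrome: 0.69 × 0.65 = 0.4485
Bayes factor = 0.2905 / 0.4485 ≈ 0.648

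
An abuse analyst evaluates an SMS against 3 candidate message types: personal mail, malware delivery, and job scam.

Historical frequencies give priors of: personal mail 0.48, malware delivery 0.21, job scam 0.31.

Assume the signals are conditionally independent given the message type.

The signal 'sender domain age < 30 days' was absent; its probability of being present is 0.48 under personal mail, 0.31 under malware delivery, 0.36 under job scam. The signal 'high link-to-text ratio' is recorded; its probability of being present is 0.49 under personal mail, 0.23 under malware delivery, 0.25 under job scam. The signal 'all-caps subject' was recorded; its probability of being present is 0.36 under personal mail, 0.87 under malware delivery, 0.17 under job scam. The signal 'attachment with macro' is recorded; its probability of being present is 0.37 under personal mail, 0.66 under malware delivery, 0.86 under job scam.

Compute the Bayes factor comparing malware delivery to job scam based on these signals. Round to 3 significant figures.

3.90

Take the product of per-signal likelihoods under each hypothesis (using 1 − P(present | H) for each absent signal), then divide.
  malware delivery: (1 − 0.31) × 0.23 × 0.87 × 0.66 = 0.091126
  job scam: (1 − 0.36) × 0.25 × 0.17 × 0.86 = 0.023392
Bayes factor = 0.091126 / 0.023392 ≈ 3.90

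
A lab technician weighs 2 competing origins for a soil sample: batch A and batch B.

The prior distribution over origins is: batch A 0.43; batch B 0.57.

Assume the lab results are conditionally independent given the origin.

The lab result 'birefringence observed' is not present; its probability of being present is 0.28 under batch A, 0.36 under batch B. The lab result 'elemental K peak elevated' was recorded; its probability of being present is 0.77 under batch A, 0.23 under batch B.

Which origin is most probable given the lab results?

By Bayes' rule with conditional independence, the unnormalized weight for each hypothesis is prior × ∏ likelihoods (using 1 − P(present | H) for each absent lab result):
  batch A: 0.43 × (1 − 0.28) × 0.77 = 0.23839
  batch B: 0.57 × (1 − 0.36) × 0.23 = 0.083904
The unnormalized weights sum to 0.3223.
P(batch A | evidence) ≈ 0.23839 / 0.3223 ≈ 0.740
P(batch B | evidence) ≈ 0.083904 / 0.3223 ≈ 0.260
The largest is 0.740, so batch A is most probable.

batch A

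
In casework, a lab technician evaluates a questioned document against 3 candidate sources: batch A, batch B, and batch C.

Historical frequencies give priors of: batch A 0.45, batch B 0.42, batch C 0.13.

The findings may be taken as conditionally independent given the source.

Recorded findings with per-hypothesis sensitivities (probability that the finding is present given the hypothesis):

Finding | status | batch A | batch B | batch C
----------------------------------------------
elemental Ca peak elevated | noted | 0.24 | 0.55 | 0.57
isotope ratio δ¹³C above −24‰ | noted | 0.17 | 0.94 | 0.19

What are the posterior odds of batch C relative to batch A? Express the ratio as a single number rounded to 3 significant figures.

Posterior odds equal prior odds times the likelihood ratio; only the two competing hypotheses matter.
  batch C: 0.13 × 0.57 × 0.19 = 0.014079
  batch A: 0.45 × 0.24 × 0.17 = 0.01836
Posterior odds = 0.014079 / 0.01836 ≈ 0.767.

0.767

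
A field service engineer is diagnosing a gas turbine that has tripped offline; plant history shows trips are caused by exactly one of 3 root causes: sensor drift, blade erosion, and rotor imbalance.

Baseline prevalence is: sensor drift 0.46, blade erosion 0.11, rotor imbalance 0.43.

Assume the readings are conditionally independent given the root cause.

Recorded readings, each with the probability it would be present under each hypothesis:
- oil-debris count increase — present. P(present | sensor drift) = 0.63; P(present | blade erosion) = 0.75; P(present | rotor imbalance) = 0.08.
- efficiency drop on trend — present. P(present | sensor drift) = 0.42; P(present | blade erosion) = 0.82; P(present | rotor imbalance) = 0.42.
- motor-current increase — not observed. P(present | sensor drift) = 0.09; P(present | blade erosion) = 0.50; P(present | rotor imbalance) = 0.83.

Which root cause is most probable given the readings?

sensor drift

Multiply each prior by the joint likelihood of the reading pattern (using 1 − P(present | H) for each absent reading):
  sensor drift: 0.46 × 0.63 × 0.42 × (1 − 0.09) = 0.11076
  blade erosion: 0.11 × 0.75 × 0.82 × (1 − 0.50) = 0.033825
  rotor imbalance: 0.43 × 0.08 × 0.42 × (1 − 0.83) = 0.0024562
The unnormalized weights sum to 0.14704.
P(sensor drift | evidence) ≈ 0.11076 / 0.14704 ≈ 0.753
P(blade erosion | evidence) ≈ 0.033825 / 0.14704 ≈ 0.230
P(rotor imbalance | evidence) ≈ 0.0024562 / 0.14704 ≈ 0.017
The largest is 0.753, so sensor drift is most probable.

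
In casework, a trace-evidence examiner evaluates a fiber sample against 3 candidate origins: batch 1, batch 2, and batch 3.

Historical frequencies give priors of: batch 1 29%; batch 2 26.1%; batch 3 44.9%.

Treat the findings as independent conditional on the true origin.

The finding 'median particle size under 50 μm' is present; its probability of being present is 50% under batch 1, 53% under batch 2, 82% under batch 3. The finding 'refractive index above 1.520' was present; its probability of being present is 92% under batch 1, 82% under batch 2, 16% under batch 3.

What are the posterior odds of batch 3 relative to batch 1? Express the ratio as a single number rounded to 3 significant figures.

0.442

Unnormalized posterior weight (prior times the finding likelihoods) for each of the two hypotheses:
  batch 3: 0.449 × 0.82 × 0.16 = 0.058909
  batch 1: 0.290 × 0.50 × 0.92 = 0.1334
Posterior odds = 0.058909 / 0.1334 ≈ 0.442.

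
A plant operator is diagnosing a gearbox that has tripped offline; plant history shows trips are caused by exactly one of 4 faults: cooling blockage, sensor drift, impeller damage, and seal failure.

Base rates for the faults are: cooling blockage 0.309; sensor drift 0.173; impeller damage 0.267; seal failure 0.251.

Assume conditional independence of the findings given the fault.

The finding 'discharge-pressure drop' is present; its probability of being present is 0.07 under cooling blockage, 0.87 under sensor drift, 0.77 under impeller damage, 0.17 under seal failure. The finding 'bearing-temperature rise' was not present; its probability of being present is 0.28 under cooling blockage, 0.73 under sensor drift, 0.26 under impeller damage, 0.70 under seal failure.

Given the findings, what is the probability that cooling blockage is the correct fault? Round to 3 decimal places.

Multiply each prior by the joint likelihood of the evidence pattern (using 1 − P(present | H) for each absent finding):
  cooling blockage: 0.309 × 0.07 × (1 − 0.28) = 0.015574
  sensor drift: 0.173 × 0.87 × (1 − 0.73) = 0.040638
  impeller damage: 0.267 × 0.77 × (1 − 0.26) = 0.15214
  seal failure: 0.251 × 0.17 × (1 − 0.70) = 0.012801
Marginal likelihood of the evidence = 0.22115.
P(cooling blockage | evidence) = 0.015574 / 0.22115 ≈ 0.070.

0.070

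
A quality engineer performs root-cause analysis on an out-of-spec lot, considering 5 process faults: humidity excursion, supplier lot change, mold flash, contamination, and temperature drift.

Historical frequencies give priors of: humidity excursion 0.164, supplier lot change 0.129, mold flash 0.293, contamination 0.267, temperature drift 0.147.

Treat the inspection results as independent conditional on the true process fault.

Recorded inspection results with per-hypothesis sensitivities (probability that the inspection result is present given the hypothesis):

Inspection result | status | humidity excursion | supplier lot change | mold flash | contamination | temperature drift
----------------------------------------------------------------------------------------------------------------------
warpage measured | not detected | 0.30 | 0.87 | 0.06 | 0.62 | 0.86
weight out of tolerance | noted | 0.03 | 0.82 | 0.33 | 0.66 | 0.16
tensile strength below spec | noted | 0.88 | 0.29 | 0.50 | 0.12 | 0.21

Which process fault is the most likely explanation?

mold flash

By Bayes' rule with conditional independence, the unnormalized weight for each hypothesis is prior × ∏ likelihoods (using 1 − P(present | H) for each absent inspection result):
  humidity excursion: 0.164 × (1 − 0.30) × 0.03 × 0.88 = 0.0030307
  supplier lot change: 0.129 × (1 − 0.87) × 0.82 × 0.29 = 0.0039879
  mold flash: 0.293 × (1 − 0.06) × 0.33 × 0.50 = 0.045444
  contamination: 0.267 × (1 − 0.62) × 0.66 × 0.12 = 0.0080356
  temperature drift: 0.147 × (1 − 0.86) × 0.16 × 0.21 = 0.00069149
Normalizing constant Z = 0.0030307 + 0.0039879 + 0.045444 + 0.0080356 + 0.00069149 = 0.06119.
P(humidity excursion | evidence) ≈ 0.0030307 / 0.06119 ≈ 0.050
P(supplier lot change | evidence) ≈ 0.0039879 / 0.06119 ≈ 0.065
P(mold flash | evidence) ≈ 0.045444 / 0.06119 ≈ 0.743
P(contamination | evidence) ≈ 0.0080356 / 0.06119 ≈ 0.131
P(temperature drift | evidence) ≈ 0.00069149 / 0.06119 ≈ 0.011
The largest is 0.743, so mold flash is most probable.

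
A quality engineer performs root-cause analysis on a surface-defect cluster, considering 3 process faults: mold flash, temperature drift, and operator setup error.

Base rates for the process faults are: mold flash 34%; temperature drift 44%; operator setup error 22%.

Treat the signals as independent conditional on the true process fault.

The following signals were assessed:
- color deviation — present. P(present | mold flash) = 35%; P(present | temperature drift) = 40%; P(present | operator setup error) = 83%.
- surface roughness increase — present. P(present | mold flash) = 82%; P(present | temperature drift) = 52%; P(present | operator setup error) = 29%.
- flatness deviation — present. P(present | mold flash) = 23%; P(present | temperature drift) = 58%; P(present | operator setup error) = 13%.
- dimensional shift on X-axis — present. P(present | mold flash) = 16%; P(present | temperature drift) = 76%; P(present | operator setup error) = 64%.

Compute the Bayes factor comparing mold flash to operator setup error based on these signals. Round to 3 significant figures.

0.527

The Bayes factor is the ratio of the joint likelihoods of the signal pattern under the two hypotheses.
  mold flash: 0.35 × 0.82 × 0.23 × 0.16 = 0.010562
  operator setup error: 0.83 × 0.29 × 0.13 × 0.64 = 0.020026
Bayes factor = 0.010562 / 0.020026 ≈ 0.527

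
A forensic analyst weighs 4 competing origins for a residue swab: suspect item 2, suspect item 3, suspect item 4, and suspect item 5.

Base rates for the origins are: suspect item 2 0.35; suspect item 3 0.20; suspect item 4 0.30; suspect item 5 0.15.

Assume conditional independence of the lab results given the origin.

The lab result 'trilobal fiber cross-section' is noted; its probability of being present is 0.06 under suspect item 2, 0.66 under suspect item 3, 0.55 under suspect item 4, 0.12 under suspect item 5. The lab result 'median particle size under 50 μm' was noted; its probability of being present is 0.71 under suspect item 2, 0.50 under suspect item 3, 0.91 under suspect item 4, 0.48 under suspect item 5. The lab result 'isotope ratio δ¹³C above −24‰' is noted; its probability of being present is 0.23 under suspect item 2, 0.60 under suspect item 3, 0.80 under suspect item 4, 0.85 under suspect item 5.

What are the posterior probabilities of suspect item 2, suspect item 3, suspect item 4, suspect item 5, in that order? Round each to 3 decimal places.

0.020, 0.232, 0.705, 0.043

Multiply each prior by the joint likelihood of the lab result pattern:
  suspect item 2: 0.35 × 0.06 × 0.71 × 0.23 = 0.0034293
  suspect item 3: 0.20 × 0.66 × 0.50 × 0.60 = 0.0396
  suspect item 4: 0.30 × 0.55 × 0.91 × 0.80 = 0.12012
  suspect item 5: 0.15 × 0.12 × 0.48 × 0.85 = 0.007344
Marginal likelihood of the evidence = 0.17049.
P(suspect item 2 | evidence) = 0.0034293 / 0.17049 ≈ 0.020
P(suspect item 3 | evidence) = 0.0396 / 0.17049 ≈ 0.232
P(suspect item 4 | evidence) = 0.12012 / 0.17049 ≈ 0.705
P(suspect item 5 | evidence) = 0.007344 / 0.17049 ≈ 0.043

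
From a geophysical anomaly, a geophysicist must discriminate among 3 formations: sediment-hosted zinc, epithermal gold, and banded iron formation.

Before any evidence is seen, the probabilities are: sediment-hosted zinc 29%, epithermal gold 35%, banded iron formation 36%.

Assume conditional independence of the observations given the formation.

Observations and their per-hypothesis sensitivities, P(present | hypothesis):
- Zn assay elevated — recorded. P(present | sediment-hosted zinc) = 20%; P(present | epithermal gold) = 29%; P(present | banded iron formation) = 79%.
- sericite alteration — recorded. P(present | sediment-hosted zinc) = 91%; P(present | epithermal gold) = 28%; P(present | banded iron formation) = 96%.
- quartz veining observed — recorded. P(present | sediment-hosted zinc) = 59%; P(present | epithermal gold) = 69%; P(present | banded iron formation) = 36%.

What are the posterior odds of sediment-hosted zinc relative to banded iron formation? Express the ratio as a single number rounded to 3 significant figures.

0.317

Posterior odds equal prior odds times the likelihood ratio; only the two competing hypotheses matter.
  sediment-hosted zinc: 0.29 × 0.20 × 0.91 × 0.59 = 0.03114
  banded iron formation: 0.36 × 0.79 × 0.96 × 0.36 = 0.098289
Odds(sediment-hosted zinc : banded iron formation) = 0.03114 / 0.098289 ≈ 0.317.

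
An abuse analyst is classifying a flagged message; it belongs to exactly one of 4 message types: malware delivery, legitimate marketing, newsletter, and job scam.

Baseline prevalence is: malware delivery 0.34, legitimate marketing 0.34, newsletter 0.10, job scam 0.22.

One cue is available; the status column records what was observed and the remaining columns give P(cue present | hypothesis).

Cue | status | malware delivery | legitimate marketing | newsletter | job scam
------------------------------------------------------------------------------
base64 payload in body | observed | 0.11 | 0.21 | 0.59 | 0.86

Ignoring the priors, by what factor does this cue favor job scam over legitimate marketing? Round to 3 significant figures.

Likelihood of this cue under each hypothesis:
  job scam: 0.86
  legitimate marketing: 0.21
Bayes factor = 0.86 / 0.21 ≈ 4.10

4.10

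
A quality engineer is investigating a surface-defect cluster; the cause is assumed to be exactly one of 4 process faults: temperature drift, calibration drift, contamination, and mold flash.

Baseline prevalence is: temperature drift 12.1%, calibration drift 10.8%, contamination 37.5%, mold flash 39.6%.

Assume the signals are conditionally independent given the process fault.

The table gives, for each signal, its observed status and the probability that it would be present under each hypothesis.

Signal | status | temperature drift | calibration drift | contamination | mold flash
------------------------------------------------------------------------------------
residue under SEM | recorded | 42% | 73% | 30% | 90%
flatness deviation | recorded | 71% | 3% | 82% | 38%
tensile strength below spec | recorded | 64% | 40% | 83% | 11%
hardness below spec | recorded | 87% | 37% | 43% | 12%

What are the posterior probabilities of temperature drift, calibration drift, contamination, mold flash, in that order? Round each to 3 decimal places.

For each hypothesis, the unnormalized posterior weight is prior × product of the signal likelihoods:
  temperature drift: 0.121 × 0.42 × 0.71 × 0.64 × 0.87 = 0.020091
  calibration drift: 0.108 × 0.73 × 0.03 × 0.40 × 0.37 = 0.00035005
  contamination: 0.375 × 0.30 × 0.82 × 0.83 × 0.43 = 0.032924
  mold flash: 0.396 × 0.90 × 0.38 × 0.11 × 0.12 = 0.0017877
The unnormalized weights sum to 0.055152.
P(temperature drift | evidence) = 0.020091 / 0.055152 ≈ 0.364
P(calibration drift | evidence) = 0.00035005 / 0.055152 ≈ 0.006
P(contamination | evidence) = 0.032924 / 0.055152 ≈ 0.597
P(mold flash | evidence) = 0.0017877 / 0.055152 ≈ 0.032

0.364, 0.006, 0.597, 0.032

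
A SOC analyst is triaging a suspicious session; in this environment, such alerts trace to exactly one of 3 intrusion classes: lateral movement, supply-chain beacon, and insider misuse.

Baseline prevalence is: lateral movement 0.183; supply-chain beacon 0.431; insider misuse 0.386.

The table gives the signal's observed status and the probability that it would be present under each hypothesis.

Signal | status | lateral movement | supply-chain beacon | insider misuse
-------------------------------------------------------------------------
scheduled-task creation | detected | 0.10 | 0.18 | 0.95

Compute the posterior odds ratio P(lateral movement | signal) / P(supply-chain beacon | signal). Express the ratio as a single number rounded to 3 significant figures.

The normalizing constant cancels in an odds ratio, so compute prior × likelihood for the two hypotheses only:
  lateral movement: 0.183 × 0.10 = 0.0183
  supply-chain beacon: 0.431 × 0.18 = 0.07758
Odds(lateral movement : supply-chain beacon) = 0.0183 / 0.07758 ≈ 0.236.

0.236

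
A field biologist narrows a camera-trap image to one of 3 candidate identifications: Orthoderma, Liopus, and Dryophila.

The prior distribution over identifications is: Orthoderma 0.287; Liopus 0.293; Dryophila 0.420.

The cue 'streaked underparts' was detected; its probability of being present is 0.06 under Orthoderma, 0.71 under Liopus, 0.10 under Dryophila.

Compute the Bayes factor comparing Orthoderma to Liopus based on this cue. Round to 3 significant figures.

Likelihood of this cue under each hypothesis:
  Orthoderma: 0.06
  Liopus: 0.71
Bayes factor = 0.06 / 0.71 ≈ 0.0845

0.0845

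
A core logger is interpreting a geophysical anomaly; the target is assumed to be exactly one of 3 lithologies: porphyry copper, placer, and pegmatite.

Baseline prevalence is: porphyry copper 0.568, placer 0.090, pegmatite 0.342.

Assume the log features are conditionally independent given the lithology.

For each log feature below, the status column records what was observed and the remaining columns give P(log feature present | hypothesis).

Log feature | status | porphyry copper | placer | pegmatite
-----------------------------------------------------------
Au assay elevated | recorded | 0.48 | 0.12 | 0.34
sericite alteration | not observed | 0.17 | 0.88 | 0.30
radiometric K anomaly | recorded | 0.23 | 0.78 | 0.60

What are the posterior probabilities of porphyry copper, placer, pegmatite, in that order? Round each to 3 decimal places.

Multiply each prior by the joint likelihood of the log feature pattern (using 1 − P(present | H) for each absent log feature):
  porphyry copper: 0.568 × 0.48 × (1 − 0.17) × 0.23 = 0.052047
  placer: 0.090 × 0.12 × (1 − 0.88) × 0.78 = 0.0010109
  pegmatite: 0.342 × 0.34 × (1 − 0.30) × 0.60 = 0.048838
Marginal likelihood of the evidence = 0.1019.
P(porphyry copper | evidence) = 0.052047 / 0.1019 ≈ 0.511
P(placer | evidence) = 0.0010109 / 0.1019 ≈ 0.010
P(pegmatite | evidence) = 0.048838 / 0.1019 ≈ 0.479

0.511, 0.010, 0.479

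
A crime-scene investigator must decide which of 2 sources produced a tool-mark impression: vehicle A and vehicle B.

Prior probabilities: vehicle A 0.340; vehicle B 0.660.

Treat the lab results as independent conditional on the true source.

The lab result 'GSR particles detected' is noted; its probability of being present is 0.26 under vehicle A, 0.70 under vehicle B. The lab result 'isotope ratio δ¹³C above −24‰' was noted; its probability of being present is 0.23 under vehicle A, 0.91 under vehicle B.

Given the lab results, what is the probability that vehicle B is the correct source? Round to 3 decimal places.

0.954

By Bayes' rule with conditional independence, the unnormalized weight for each hypothesis is prior × ∏ likelihoods:
  vehicle A: 0.340 × 0.26 × 0.23 = 0.020332
  vehicle B: 0.660 × 0.70 × 0.91 = 0.42042
Normalizing constant Z = 0.020332 + 0.42042 = 0.44075.
P(vehicle B | evidence) = 0.42042 / 0.44075 ≈ 0.954.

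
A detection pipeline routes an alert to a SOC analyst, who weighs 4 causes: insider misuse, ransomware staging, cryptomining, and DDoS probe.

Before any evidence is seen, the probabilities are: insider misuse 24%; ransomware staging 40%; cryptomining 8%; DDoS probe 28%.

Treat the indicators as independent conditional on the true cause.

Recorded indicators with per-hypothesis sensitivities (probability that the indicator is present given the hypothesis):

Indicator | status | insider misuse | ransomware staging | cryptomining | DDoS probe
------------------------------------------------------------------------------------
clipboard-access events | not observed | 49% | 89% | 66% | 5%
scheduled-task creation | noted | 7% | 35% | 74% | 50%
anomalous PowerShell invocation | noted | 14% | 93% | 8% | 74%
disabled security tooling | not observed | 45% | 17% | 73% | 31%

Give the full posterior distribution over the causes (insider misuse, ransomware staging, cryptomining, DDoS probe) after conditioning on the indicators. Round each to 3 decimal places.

Multiply each prior by the joint likelihood of the indicator pattern (using 1 − P(present | H) for each absent indicator):
  insider misuse: 0.24 × (1 − 0.49) × 0.07 × 0.14 × (1 − 0.45) = 0.00065974
  ransomware staging: 0.40 × (1 − 0.89) × 0.35 × 0.93 × (1 − 0.17) = 0.011887
  cryptomining: 0.08 × (1 − 0.66) × 0.74 × 0.08 × (1 − 0.73) = 0.00043476
  DDoS probe: 0.28 × (1 − 0.05) × 0.50 × 0.74 × (1 − 0.31) = 0.06791
Normalizing constant Z = 0.00065974 + 0.011887 + 0.00043476 + 0.06791 = 0.080892.
P(insider misuse | evidence) = 0.00065974 / 0.080892 ≈ 0.008
P(ransomware staging | evidence) = 0.011887 / 0.080892 ≈ 0.147
P(cryptomining | evidence) = 0.00043476 / 0.080892 ≈ 0.005
P(DDoS probe | evidence) = 0.06791 / 0.080892 ≈ 0.840

0.008, 0.147, 0.005, 0.840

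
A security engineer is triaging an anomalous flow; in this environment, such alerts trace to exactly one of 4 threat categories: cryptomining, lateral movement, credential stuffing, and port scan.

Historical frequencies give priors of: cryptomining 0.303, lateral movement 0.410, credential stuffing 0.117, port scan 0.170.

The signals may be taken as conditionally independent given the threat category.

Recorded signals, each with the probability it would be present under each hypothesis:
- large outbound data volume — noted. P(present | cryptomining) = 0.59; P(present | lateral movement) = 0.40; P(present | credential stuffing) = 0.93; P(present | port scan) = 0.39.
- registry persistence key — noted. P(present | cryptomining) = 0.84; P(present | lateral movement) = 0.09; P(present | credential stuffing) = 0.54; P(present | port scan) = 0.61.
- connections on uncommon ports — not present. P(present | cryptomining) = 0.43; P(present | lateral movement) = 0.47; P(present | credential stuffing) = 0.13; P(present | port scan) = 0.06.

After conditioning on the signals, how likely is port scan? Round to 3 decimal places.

0.208

Multiply each prior by the joint likelihood of the signal pattern (using 1 − P(present | H) for each absent signal):
  cryptomining: 0.303 × 0.59 × 0.84 × (1 − 0.43) = 0.085595
  lateral movement: 0.410 × 0.40 × 0.09 × (1 − 0.47) = 0.0078228
  credential stuffing: 0.117 × 0.93 × 0.54 × (1 − 0.13) = 0.051119
  port scan: 0.170 × 0.39 × 0.61 × (1 − 0.06) = 0.038016
Normalizing constant Z = 0.085595 + 0.0078228 + 0.051119 + 0.038016 = 0.18255.
P(port scan | evidence) = 0.038016 / 0.18255 ≈ 0.208.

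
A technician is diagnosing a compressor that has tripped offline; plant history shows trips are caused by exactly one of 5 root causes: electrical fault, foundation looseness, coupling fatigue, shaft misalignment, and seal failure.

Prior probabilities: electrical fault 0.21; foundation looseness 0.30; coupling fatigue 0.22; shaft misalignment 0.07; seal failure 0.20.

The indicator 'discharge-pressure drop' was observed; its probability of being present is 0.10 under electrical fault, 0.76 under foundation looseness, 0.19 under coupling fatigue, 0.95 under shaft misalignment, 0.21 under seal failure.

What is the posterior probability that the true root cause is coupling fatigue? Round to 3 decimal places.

For each hypothesis, the unnormalized posterior weight is prior × likelihood:
  electrical fault: 0.21 × 0.10 = 0.021
  foundation looseness: 0.30 × 0.76 = 0.228
  coupling fatigue: 0.22 × 0.19 = 0.0418
  shaft misalignment: 0.07 × 0.95 = 0.0665
  seal failure: 0.20 × 0.21 = 0.042
Normalizing constant Z = 0.021 + 0.228 + 0.0418 + 0.0665 + 0.042 = 0.3993.
P(coupling fatigue | evidence) = 0.0418 / 0.3993 ≈ 0.105.

0.105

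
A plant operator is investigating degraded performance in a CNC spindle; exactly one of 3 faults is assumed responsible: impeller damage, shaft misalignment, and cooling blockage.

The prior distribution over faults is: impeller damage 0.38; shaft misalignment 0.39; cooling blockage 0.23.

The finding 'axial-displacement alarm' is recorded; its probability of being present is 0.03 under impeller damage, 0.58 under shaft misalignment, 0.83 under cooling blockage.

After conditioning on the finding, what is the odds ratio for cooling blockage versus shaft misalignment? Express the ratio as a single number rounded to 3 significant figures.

0.844

The normalizing constant cancels in an odds ratio, so compute prior × likelihood for the two hypotheses only:
  cooling blockage: 0.23 × 0.83 = 0.1909
  shaft misalignment: 0.39 × 0.58 = 0.2262
Posterior odds = 0.1909 / 0.2262 ≈ 0.844.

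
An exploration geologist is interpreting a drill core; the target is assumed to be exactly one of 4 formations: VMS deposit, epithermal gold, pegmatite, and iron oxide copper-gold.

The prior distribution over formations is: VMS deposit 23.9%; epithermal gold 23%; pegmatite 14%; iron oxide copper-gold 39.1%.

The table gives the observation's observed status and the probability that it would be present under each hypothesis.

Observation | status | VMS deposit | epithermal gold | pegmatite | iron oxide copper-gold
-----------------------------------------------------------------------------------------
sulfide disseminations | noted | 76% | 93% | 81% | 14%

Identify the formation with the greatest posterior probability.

epithermal gold

Multiply each prior by the likelihood of the observation:
  VMS deposit: 0.239 × 0.76 = 0.18164
  epithermal gold: 0.230 × 0.93 = 0.2139
  pegmatite: 0.140 × 0.81 = 0.1134
  iron oxide copper-gold: 0.391 × 0.14 = 0.05474
Normalizing constant Z = 0.18164 + 0.2139 + 0.1134 + 0.05474 = 0.56368.
P(VMS deposit | evidence) ≈ 0.18164 / 0.56368 ≈ 0.322
P(epithermal gold | evidence) ≈ 0.2139 / 0.56368 ≈ 0.379
P(pegmatite | evidence) ≈ 0.1134 / 0.56368 ≈ 0.201
P(iron oxide copper-gold | evidence) ≈ 0.05474 / 0.56368 ≈ 0.097
The largest is 0.379, so epithermal gold is most probable.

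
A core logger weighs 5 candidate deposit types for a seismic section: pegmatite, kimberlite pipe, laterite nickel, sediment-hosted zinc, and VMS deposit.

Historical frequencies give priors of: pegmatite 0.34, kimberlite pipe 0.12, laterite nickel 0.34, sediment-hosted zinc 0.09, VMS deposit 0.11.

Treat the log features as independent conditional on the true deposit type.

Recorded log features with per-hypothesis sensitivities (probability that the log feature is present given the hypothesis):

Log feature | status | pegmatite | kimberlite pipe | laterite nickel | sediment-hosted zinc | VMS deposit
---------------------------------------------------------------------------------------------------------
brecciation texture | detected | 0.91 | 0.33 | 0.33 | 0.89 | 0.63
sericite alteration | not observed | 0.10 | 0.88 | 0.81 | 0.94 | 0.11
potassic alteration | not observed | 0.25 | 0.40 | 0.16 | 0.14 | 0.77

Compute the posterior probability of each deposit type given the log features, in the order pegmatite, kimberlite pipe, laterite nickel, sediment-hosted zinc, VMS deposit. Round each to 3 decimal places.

By Bayes' rule with conditional independence, the unnormalized weight for each hypothesis is prior × ∏ likelihoods (using 1 − P(present | H) for each absent log feature):
  pegmatite: 0.34 × 0.91 × (1 − 0.10) × (1 − 0.25) = 0.20885
  kimberlite pipe: 0.12 × 0.33 × (1 − 0.88) × (1 − 0.40) = 0.0028512
  laterite nickel: 0.34 × 0.33 × (1 − 0.81) × (1 − 0.16) = 0.017907
  sediment-hosted zinc: 0.09 × 0.89 × (1 − 0.94) × (1 − 0.14) = 0.0041332
  VMS deposit: 0.11 × 0.63 × (1 − 0.11) × (1 − 0.77) = 0.014186
Normalizing constant Z = 0.20885 + 0.0028512 + 0.017907 + 0.0041332 + 0.014186 = 0.24792.
P(pegmatite | evidence) = 0.20885 / 0.24792 ≈ 0.842
P(kimberlite pipe | evidence) = 0.0028512 / 0.24792 ≈ 0.012
P(laterite nickel | evidence) = 0.017907 / 0.24792 ≈ 0.072
P(sediment-hosted zinc | evidence) = 0.0041332 / 0.24792 ≈ 0.017
P(VMS deposit | evidence) = 0.014186 / 0.24792 ≈ 0.057

0.842, 0.012, 0.072, 0.017, 0.057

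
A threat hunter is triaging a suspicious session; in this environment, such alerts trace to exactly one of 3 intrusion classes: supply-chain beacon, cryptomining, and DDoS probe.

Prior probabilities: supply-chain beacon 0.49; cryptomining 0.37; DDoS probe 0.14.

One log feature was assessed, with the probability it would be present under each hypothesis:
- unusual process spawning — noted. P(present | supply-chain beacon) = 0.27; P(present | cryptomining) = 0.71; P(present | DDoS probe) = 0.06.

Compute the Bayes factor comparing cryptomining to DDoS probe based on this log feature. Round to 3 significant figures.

Likelihood of this log feature under each hypothesis:
  cryptomining: 0.71
  DDoS probe: 0.06
Bayes factor = 0.71 / 0.06 ≈ 11.8

11.8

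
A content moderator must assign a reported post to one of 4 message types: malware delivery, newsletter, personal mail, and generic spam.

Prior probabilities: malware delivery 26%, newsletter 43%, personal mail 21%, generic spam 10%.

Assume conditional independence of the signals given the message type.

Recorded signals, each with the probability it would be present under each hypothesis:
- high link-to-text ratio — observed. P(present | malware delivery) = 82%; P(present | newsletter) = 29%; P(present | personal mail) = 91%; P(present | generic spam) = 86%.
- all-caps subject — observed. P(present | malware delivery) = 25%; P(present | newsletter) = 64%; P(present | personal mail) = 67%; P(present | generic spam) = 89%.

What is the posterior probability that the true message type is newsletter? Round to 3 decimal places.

0.236

By Bayes' rule with conditional independence, the unnormalized weight for each hypothesis is prior × ∏ likelihoods:
  malware delivery: 0.26 × 0.82 × 0.25 = 0.0533
  newsletter: 0.43 × 0.29 × 0.64 = 0.079808
  personal mail: 0.21 × 0.91 × 0.67 = 0.12804
  generic spam: 0.10 × 0.86 × 0.89 = 0.07654
Normalizing constant Z = 0.0533 + 0.079808 + 0.12804 + 0.07654 = 0.33769.
P(newsletter | evidence) = 0.079808 / 0.33769 ≈ 0.236.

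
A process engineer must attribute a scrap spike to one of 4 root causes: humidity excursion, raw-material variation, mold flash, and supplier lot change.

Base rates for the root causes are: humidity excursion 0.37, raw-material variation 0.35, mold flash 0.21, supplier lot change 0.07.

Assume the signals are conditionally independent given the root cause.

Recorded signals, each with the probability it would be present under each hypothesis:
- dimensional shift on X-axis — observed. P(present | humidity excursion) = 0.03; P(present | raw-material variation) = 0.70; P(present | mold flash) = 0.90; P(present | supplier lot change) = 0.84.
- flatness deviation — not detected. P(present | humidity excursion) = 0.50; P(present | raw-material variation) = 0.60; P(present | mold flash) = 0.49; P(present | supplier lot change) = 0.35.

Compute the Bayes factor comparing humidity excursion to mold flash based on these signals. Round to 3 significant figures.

Take the product of per-signal likelihoods under each hypothesis (using 1 − P(present | H) for each absent signal), then divide.
  humidity excursion: 0.03 × (1 − 0.50) = 0.015
  mold flash: 0.90 × (1 − 0.49) = 0.459
Bayes factor = 0.015 / 0.459 ≈ 0.0327

0.0327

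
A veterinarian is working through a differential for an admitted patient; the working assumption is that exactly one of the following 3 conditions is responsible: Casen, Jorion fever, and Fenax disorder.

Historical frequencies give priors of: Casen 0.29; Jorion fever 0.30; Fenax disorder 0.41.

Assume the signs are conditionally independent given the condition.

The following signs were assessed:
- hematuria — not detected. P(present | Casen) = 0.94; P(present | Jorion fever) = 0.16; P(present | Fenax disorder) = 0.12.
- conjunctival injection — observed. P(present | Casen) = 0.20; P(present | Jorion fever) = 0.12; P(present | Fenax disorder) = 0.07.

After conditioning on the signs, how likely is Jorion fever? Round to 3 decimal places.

For each hypothesis, the unnormalized posterior weight is prior × product of the sign likelihoods (using 1 − P(present | H) for each absent sign):
  Casen: 0.29 × (1 − 0.94) × 0.20 = 0.00348
  Jorion fever: 0.30 × (1 − 0.16) × 0.12 = 0.03024
  Fenax disorder: 0.41 × (1 − 0.12) × 0.07 = 0.025256
Marginal likelihood of the evidence = 0.058976.
P(Jorion fever | evidence) = 0.03024 / 0.058976 ≈ 0.513.

0.513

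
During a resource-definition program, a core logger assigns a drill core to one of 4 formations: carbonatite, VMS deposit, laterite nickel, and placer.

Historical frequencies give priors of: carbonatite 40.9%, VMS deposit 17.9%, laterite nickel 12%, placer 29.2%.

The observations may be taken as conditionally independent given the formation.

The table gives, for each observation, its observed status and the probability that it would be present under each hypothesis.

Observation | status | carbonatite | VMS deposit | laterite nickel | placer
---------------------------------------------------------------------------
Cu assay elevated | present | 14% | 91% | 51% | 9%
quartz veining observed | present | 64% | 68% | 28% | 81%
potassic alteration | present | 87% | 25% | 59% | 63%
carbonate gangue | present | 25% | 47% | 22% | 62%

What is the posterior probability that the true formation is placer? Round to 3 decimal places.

By Bayes' rule with conditional independence, the unnormalized weight for each hypothesis is prior × ∏ likelihoods:
  carbonatite: 0.409 × 0.14 × 0.64 × 0.87 × 0.25 = 0.0079706
  VMS deposit: 0.179 × 0.91 × 0.68 × 0.25 × 0.47 = 0.013015
  laterite nickel: 0.120 × 0.51 × 0.28 × 0.59 × 0.22 = 0.0022243
  placer: 0.292 × 0.09 × 0.81 × 0.63 × 0.62 = 0.0083146
Normalizing constant Z = 0.0079706 + 0.013015 + 0.0022243 + 0.0083146 = 0.031524.
P(placer | evidence) = 0.0083146 / 0.031524 ≈ 0.264.

0.264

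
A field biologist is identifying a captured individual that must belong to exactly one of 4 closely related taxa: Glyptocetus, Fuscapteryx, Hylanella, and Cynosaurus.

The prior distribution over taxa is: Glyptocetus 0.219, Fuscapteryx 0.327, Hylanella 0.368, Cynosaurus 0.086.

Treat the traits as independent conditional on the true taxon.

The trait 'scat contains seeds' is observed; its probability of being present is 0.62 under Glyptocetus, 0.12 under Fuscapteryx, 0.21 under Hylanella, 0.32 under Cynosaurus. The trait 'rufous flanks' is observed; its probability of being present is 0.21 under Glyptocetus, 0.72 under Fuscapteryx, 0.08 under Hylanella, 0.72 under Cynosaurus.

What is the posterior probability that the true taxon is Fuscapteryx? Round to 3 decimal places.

0.341

Multiply each prior by the joint likelihood of the trait pattern:
  Glyptocetus: 0.219 × 0.62 × 0.21 = 0.028514
  Fuscapteryx: 0.327 × 0.12 × 0.72 = 0.028253
  Hylanella: 0.368 × 0.21 × 0.08 = 0.0061824
  Cynosaurus: 0.086 × 0.32 × 0.72 = 0.019814
Marginal likelihood of the evidence = 0.082763.
P(Fuscapteryx | evidence) = 0.028253 / 0.082763 ≈ 0.341.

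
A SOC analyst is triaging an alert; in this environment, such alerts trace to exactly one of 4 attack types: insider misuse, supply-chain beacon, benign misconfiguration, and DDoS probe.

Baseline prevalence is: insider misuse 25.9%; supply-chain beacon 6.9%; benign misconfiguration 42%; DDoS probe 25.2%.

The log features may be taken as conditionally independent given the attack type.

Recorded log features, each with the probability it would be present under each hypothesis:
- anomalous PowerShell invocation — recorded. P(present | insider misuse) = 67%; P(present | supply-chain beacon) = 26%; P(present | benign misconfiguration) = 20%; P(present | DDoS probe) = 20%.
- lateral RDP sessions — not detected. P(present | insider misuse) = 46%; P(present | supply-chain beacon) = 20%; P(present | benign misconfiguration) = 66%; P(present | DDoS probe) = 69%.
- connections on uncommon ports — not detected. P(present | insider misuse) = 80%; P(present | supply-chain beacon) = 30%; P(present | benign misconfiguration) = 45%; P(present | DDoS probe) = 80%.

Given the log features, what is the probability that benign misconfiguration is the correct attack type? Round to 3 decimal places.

0.330

For each hypothesis, the unnormalized posterior weight is prior × product of the log feature likelihoods (using 1 − P(present | H) for each absent log feature):
  insider misuse: 0.259 × 0.67 × (1 − 0.46) × (1 − 0.80) = 0.018741
  supply-chain beacon: 0.069 × 0.26 × (1 − 0.20) × (1 − 0.30) = 0.010046
  benign misconfiguration: 0.420 × 0.20 × (1 − 0.66) × (1 − 0.45) = 0.015708
  DDoS probe: 0.252 × 0.20 × (1 − 0.69) × (1 − 0.80) = 0.0031248
The unnormalized weights sum to 0.04762.
P(benign misconfiguration | evidence) = 0.015708 / 0.04762 ≈ 0.330.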